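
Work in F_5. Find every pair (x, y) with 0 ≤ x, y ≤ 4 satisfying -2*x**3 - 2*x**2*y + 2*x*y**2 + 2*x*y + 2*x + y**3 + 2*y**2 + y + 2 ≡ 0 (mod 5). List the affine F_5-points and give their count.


Affine F_5-points: {(0, 2), (0, 3), (2, 0), (3, 3), (4, 1), (4, 3)}; count = 6.

For each of the 25 pairs (x, y) ∈ F_5², evaluate f(x, y) mod 5. Record the zeros.
  x = 0: [0↦2, 1↦1, 2↦0, 3↦0, 4↦2]  zeros at y ∈ {2, 3}
  x = 1: [0↦2, 1↦3, 2↦3, 3↦3, 4↦4]  zeros at y ∈ ∅
  x = 2: [0↦0, 1↦4, 2↦1, 3↦2, 4↦3]  zeros at y ∈ {0}
  x = 3: [0↦4, 1↦2, 2↦2, 3↦0, 4↦2]  zeros at y ∈ {3}
  x = 4: [0↦2, 1↦0, 2↦4, 3↦0, 4↦4]  zeros at y ∈ {1, 3}
Collecting zeros: affine points = {(0, 2), (0, 3), (2, 0), (3, 3), (4, 1), (4, 3)}.
Total count |C(F_5)_aff| = 6.


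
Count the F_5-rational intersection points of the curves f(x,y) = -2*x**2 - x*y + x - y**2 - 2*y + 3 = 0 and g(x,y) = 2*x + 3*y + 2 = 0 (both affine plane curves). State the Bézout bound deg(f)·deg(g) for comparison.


Common zeros: {(0, 1), (4, 0)}; count = 2; Bézout bound = 2.

deg(f) = 2, deg(g) = 1, so Bézout bound = 2.
Scan x ∈ F_5. For each x, list the y ∈ F_5 with f(x, y) ≡ 0 and those with g(x, y) ≡ 0 (mod 5); the common zeros in that column are the intersection.
  x = 0: f ≡ 0 at y ∈ {1, 2}; g ≡ 0 at y ∈ {1}; common: {1}.
  x = 1: f ≡ 0 at y ∈ ∅; g ≡ 0 at y ∈ {2}; common: ∅.
  x = 2: f ≡ 0 at y ∈ {2, 4}; g ≡ 0 at y ∈ {3}; common: ∅.
  x = 3: f ≡ 0 at y ∈ ∅; g ≡ 0 at y ∈ {4}; common: ∅.
  x = 4: f ≡ 0 at y ∈ {0, 4}; g ≡ 0 at y ∈ {0}; common: {0}.
Collecting: common zeros = {(0, 1), (4, 0)}, so the count is 2.
Comparison with the Bézout bound: 2 ≤ 2 = deg(f)·deg(g), as expected for curves with no common component (the bound is attained).


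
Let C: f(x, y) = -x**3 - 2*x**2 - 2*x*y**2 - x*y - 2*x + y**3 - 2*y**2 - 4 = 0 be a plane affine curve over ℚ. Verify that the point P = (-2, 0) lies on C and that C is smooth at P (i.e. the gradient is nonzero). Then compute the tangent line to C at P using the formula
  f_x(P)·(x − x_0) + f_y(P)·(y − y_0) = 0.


Tangent line at P: -6*x + 2*y - 12 = 0.

Step 1: f(-2, 0) = 0, so P lies on C.
Step 2: partial derivatives
  f_x(x, y) = -3*x**2 - 4*x - 2*y**2 - y - 2, f_y(x, y) = -4*x*y - x + 3*y**2 - 4*y.
  f_x(P) = -6, f_y(P) = 2 (gradient nonzero, so P is smooth).
Step 3: tangent line at P: -6·(x − -2) + 2·(y − 0) = 0.
Expanding: -6*x + 2*y - 12 = 0.


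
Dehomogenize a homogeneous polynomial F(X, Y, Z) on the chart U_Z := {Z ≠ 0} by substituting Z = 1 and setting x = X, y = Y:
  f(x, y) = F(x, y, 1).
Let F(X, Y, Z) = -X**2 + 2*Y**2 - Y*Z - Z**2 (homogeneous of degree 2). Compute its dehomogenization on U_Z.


f(x, y) = -x**2 + 2*y**2 - y - 1

On U_Z we set Z = 1. Each monomial c·X^i·Y^j·Z^k in F becomes c·x^i·y^j·1^k = c·x^i·y^j.
Substituting Z = 1: F(X, Y, 1) = -x**2 + 2*y**2 - y - 1.
Note: deg(f) ≤ deg(F) = 2; strict inequality happens when F is divisible by Z (lost terms).


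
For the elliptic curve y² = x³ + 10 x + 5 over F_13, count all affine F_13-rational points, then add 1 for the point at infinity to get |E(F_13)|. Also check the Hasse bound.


Affine points = {(1, 4), (1, 9), (3, 6), (3, 7), (8, 5), (8, 8), (10, 0), (11, 4), (11, 9)}; affine count = 9; |E(F_13)| = 10.

Discriminant check: Δ ∝ 4a³ + 27b² = 4·10³ + 27·5² = 4·1000 + 27·25 ≡ 8 (mod 13). Nonzero ⇒ E is nonsingular.
For each x ∈ F_13, compute rhs = x³ + 10·x + 5 mod 13, then count y ∈ F_13 with y² ≡ rhs.
  x = 0: rhs = 5, matching y values: none (0 points).
  x = 1: rhs = 3, matching y values: 4, 9 (2 points).
  x = 2: rhs = 7, matching y values: none (0 points).
  x = 3: rhs = 10, matching y values: 6, 7 (2 points).
  x = 4: rhs = 5, matching y values: none (0 points).
  x = 5: rhs = 11, matching y values: none (0 points).
  x = 6: rhs = 8, matching y values: none (0 points).
  x = 7: rhs = 2, matching y values: none (0 points).
  x = 8: rhs = 12, matching y values: 5, 8 (2 points).
  x = 9: rhs = 5, matching y values: none (0 points).
  x = 10: rhs = 0, matching y values: 0 (1 points).
  x = 11: rhs = 3, matching y values: 4, 9 (2 points).
  x = 12: rhs = 7, matching y values: none (0 points).
Total affine count: 9.
Full point count |E(F_13)| = 9 + 1 = 10.
Hasse bound: |10 − (13+1)| = |-4| = 4 ≤ 2√13 ≈ 7.2111 ✓.


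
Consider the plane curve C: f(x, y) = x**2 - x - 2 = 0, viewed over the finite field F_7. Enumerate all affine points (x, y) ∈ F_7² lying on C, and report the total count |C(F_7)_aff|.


Affine F_7-points: {(2, 0), (2, 1), (2, 2), (2, 3), (2, 4), (2, 5), (2, 6), (6, 0), (6, 1), (6, 2), (6, 3), (6, 4), (6, 5), (6, 6)}; count = 14.

For each of the 49 pairs (x, y) ∈ F_7², evaluate f(x, y) mod 7. Record the zeros.
  x = 0: [0↦5, 1↦5, 2↦5, 3↦5, 4↦5, 5↦5, 6↦5]  zeros at y ∈ ∅
  x = 1: [0↦5, 1↦5, 2↦5, 3↦5, 4↦5, 5↦5, 6↦5]  zeros at y ∈ ∅
  x = 2: [0↦0, 1↦0, 2↦0, 3↦0, 4↦0, 5↦0, 6↦0]  zeros at y ∈ {0, 1, 2, 3, 4, 5, 6}
  x = 3: [0↦4, 1↦4, 2↦4, 3↦4, 4↦4, 5↦4, 6↦4]  zeros at y ∈ ∅
  x = 4: [0↦3, 1↦3, 2↦3, 3↦3, 4↦3, 5↦3, 6↦3]  zeros at y ∈ ∅
  x = 5: [0↦4, 1↦4, 2↦4, 3↦4, 4↦4, 5↦4, 6↦4]  zeros at y ∈ ∅
  x = 6: [0↦0, 1↦0, 2↦0, 3↦0, 4↦0, 5↦0, 6↦0]  zeros at y ∈ {0, 1, 2, 3, 4, 5, 6}
Collecting zeros: affine points = {(2, 0), (2, 1), (2, 2), (2, 3), (2, 4), (2, 5), (2, 6), (6, 0), (6, 1), (6, 2), (6, 3), (6, 4), (6, 5), (6, 6)}.
Total count |C(F_7)_aff| = 14.


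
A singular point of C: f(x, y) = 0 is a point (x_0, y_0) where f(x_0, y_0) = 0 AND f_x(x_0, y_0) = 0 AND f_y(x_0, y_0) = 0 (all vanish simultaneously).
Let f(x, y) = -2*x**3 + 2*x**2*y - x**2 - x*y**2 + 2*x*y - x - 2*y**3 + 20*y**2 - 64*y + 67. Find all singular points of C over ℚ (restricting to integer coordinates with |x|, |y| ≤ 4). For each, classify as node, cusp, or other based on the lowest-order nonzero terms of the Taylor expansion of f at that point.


Singular points: {(1, 3)}; classification: node.

Compute partial derivatives:
  f_x = -6*x**2 + 4*x*y - 2*x - y**2 + 2*y - 1.
  f_y = 2*x**2 - 2*x*y + 2*x - 6*y**2 + 40*y - 64.
Scan x_0 ∈ {−4, ..., 4}. For each x_0, f_y(x_0, y) is a polynomial in y; find its integer roots y ∈ {−4, ..., 4}, then test f_x and f at those candidates.
  x = -4: f_y(-4, y) = -6*y**2 + 48*y - 40; no integer root y with |y| ≤ 4.
  x = -3: f_y(-3, y) = -6*y**2 + 46*y - 52; no integer root y with |y| ≤ 4.
  x = -2: f_y(-2, y) = -6*y**2 + 44*y - 60; no integer root y with |y| ≤ 4.
  x = -1: f_y(-1, y) = -6*y**2 + 42*y - 64; no integer root y with |y| ≤ 4.
  x = 0: f_y(0, y) = -6*y**2 + 40*y - 64; vanishes at y ∈ {4}. (0, 4): f_x = -9 ≠ 0.
  x = 1: f_y(1, y) = -6*y**2 + 38*y - 60; vanishes at y ∈ {3}. (1, 3): f_x = 0, f = 0 — SINGULAR.
  x = 2: f_y(2, y) = -6*y**2 + 36*y - 52; no integer root y with |y| ≤ 4.
  x = 3: f_y(3, y) = -6*y**2 + 34*y - 40; vanishes at y ∈ {4}. (3, 4): f_x = -21 ≠ 0.
  x = 4: f_y(4, y) = -6*y**2 + 32*y - 24; no integer root y with |y| ≤ 4.
Only singular point on the grid: (1, 3).
Classify: substitute x = 1 + u, y = 3 + v and expand: f = -2*u**3 + 2*u**2*v - u**2 - u*v**2 - 2*v**3 + v**2.
No constant or linear terms (consistent with a singular point). Quadratic part: -u**2 + v**2. Cubic part: -2*u**3 + 2*u**2*v - u*v**2 - 2*v**3.
The quadratic part v**2 - u**2 = (v − u)(v + u) splits into two distinct linear factors, so there are two distinct tangent lines y − 3 = ±(x − 1) — this is a node (ordinary double point).
Classification: node.


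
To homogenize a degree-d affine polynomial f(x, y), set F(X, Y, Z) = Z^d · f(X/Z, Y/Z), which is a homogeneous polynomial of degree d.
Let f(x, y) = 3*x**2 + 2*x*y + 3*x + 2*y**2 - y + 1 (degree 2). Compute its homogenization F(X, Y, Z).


F(X, Y, Z) = 3*X**2 + 2*X*Y + 3*X*Z + 2*Y**2 - Y*Z + Z**2

deg(f) = 2.
Substitute x = X/Z, y = Y/Z into f, then multiply by Z^2.
  monomial 3·x^2·y^0 ↦ 3·X^2·Y^0·Z^0.
  monomial 2·x^1·y^1 ↦ 2·X^1·Y^1·Z^0.
  monomial 3·x^1·y^0 ↦ 3·X^1·Y^0·Z^1.
  monomial 2·x^0·y^2 ↦ 2·X^0·Y^2·Z^0.
  monomial -1·x^0·y^1 ↦ -1·X^0·Y^1·Z^1.
  monomial 1·x^0·y^0 ↦ 1·X^0·Y^0·Z^2.
Collecting: F(X, Y, Z) = 3*X**2 + 2*X*Y + 3*X*Z + 2*Y**2 - Y*Z + Z**2.


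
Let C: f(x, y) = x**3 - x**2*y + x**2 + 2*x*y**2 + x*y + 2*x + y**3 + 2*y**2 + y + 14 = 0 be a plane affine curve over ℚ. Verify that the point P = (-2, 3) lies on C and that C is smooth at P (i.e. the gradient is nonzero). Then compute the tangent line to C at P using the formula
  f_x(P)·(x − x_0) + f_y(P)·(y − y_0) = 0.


Tangent line at P: 43*x + 10*y + 56 = 0.

Step 1: f(-2, 3) = 0, so P lies on C.
Step 2: partial derivatives
  f_x(x, y) = 3*x**2 - 2*x*y + 2*x + 2*y**2 + y + 2, f_y(x, y) = -x**2 + 4*x*y + x + 3*y**2 + 4*y + 1.
  f_x(P) = 43, f_y(P) = 10 (gradient nonzero, so P is smooth).
Step 3: tangent line at P: 43·(x − -2) + 10·(y − 3) = 0.
Expanding: 43*x + 10*y + 56 = 0.


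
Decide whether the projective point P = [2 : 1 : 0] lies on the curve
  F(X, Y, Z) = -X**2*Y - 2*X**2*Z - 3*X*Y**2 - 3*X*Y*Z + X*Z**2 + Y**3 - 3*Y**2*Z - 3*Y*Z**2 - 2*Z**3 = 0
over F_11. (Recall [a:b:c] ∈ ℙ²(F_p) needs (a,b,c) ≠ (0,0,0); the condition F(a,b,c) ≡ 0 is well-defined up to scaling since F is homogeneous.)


F(2,1,0) ≡ 2 (mod 11); P is NOT on the curve.

Evaluate F(2, 1, 0) term-by-term (mod 11).
  -X**2*Y ↦ -1·4·1·1 = -4
  -2*X**2*Z ↦ -2·4·1·0 = 0
  -3*X*Y**2 ↦ -3·2·1·1 = -6
  -3*X*Y*Z ↦ -3·2·1·0 = 0
  X*Z**2 ↦ 1·2·1·0 = 0
  Y**3 ↦ 1·1·1·1 = 1
  -3*Y**2*Z ↦ -3·1·1·0 = 0
  -3*Y*Z**2 ↦ -3·1·1·0 = 0
  -2*Z**3 ↦ -2·1·1·0 = 0
Sum: F(2, 1, 0) = (-4) + (0) + (-6) + (0) + (0) + (1) + (0) + (0) + (0) = -9.
Reducing mod 11: -9 ≡ 2 (mod 11).
Since F(a, b, c) ≡ 2 ≠ 0 (mod 11), P does NOT lie on the curve.


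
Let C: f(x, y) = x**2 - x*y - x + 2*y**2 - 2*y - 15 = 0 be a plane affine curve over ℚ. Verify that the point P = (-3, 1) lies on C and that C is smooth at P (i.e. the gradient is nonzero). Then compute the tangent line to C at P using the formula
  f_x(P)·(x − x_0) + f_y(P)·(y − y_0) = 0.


Tangent line at P: -8*x + 5*y - 29 = 0.

Step 1: f(-3, 1) = 0, so P lies on C.
Step 2: partial derivatives
  f_x(x, y) = 2*x - y - 1, f_y(x, y) = -x + 4*y - 2.
  f_x(P) = -8, f_y(P) = 5 (gradient nonzero, so P is smooth).
Step 3: tangent line at P: -8·(x − -3) + 5·(y − 1) = 0.
Expanding: -8*x + 5*y - 29 = 0.


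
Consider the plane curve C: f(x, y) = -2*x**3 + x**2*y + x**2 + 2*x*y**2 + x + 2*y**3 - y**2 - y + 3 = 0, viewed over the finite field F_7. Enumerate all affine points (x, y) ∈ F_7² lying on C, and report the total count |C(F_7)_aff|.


Affine F_7-points: {(1, 4), (2, 0), (3, 3), (4, 0), (5, 0), (5, 1), (5, 5), (6, 6)}; count = 8.

For each of the 49 pairs (x, y) ∈ F_7², evaluate f(x, y) mod 7. Record the zeros.
  x = 0: [0↦3, 1↦3, 2↦6, 3↦3, 4↦6, 5↦6, 6↦1]  zeros at y ∈ ∅
  x = 1: [0↦3, 1↦6, 2↦2, 3↦3, 4↦0, 5↦5, 6↦2]  zeros at y ∈ {4}
  x = 2: [0↦0, 1↦1, 2↦6, 3↦6, 4↦6, 5↦4, 6↦5]  zeros at y ∈ {0}
  x = 3: [0↦3, 1↦4, 2↦6, 3↦0, 4↦5, 5↦5, 6↦5]  zeros at y ∈ {3}
  x = 4: [0↦0, 1↦3, 2↦4, 3↦1, 4↦6, 5↦3, 6↦4]  zeros at y ∈ {0}
  x = 5: [0↦0, 1↦0, 2↦2, 3↦4, 4↦4, 5↦0, 6↦4]  zeros at y ∈ {0, 1, 5}
  x = 6: [0↦5, 1↦4, 2↦2, 3↦4, 4↦1, 5↦5, 6↦0]  zeros at y ∈ {6}
Collecting zeros: affine points = {(1, 4), (2, 0), (3, 3), (4, 0), (5, 0), (5, 1), (5, 5), (6, 6)}.
Total count |C(F_7)_aff| = 8.


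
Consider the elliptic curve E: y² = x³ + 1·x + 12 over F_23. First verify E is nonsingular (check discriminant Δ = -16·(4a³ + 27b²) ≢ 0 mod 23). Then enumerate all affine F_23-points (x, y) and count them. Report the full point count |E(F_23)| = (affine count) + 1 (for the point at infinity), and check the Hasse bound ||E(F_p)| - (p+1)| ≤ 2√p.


Affine points = {(0, 9), (0, 14), (5, 2), (5, 21), (6, 2), (6, 21), (8, 7), (8, 16), (12, 2), (12, 21), (19, 6), (19, 17), (21, 5), (21, 18)}; affine count = 14; |E(F_23)| = 15.

Discriminant check: Δ ∝ 4a³ + 27b² = 4·1³ + 27·12² = 4·1 + 27·144 ≡ 5 (mod 23). Nonzero ⇒ E is nonsingular.
For each x ∈ F_23, compute rhs = x³ + 1·x + 12 mod 23, then count y ∈ F_23 with y² ≡ rhs.
  x = 0: rhs = 12, matching y values: 9, 14 (2 points).
  x = 1: rhs = 14, matching y values: none (0 points).
  x = 2: rhs = 22, matching y values: none (0 points).
  x = 3: rhs = 19, matching y values: none (0 points).
  x = 4: rhs = 11, matching y values: none (0 points).
  x = 5: rhs = 4, matching y values: 2, 21 (2 points).
  x = 6: rhs = 4, matching y values: 2, 21 (2 points).
  x = 7: rhs = 17, matching y values: none (0 points).
  x = 8: rhs = 3, matching y values: 7, 16 (2 points).
  x = 9: rhs = 14, matching y values: none (0 points).
  x = 10: rhs = 10, matching y values: none (0 points).
  x = 11: rhs = 20, matching y values: none (0 points).
  x = 12: rhs = 4, matching y values: 2, 21 (2 points).
  x = 13: rhs = 14, matching y values: none (0 points).
  x = 14: rhs = 10, matching y values: none (0 points).
  x = 15: rhs = 21, matching y values: none (0 points).
  x = 16: rhs = 7, matching y values: none (0 points).
  x = 17: rhs = 20, matching y values: none (0 points).
  x = 18: rhs = 20, matching y values: none (0 points).
  x = 19: rhs = 13, matching y values: 6, 17 (2 points).
  x = 20: rhs = 5, matching y values: none (0 points).
  x = 21: rhs = 2, matching y values: 5, 18 (2 points).
  x = 22: rhs = 10, matching y values: none (0 points).
Total affine count: 14.
Full point count |E(F_23)| = 14 + 1 = 15.
Hasse bound: |15 − (23+1)| = |-9| = 9 ≤ 2√23 ≈ 9.5917 ✓.


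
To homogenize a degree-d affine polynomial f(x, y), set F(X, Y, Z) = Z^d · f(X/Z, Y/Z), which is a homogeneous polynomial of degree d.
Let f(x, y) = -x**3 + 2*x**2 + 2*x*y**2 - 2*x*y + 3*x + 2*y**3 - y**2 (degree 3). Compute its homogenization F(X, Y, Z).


F(X, Y, Z) = -X**3 + 2*X**2*Z + 2*X*Y**2 - 2*X*Y*Z + 3*X*Z**2 + 2*Y**3 - Y**2*Z

deg(f) = 3.
Substitute x = X/Z, y = Y/Z into f, then multiply by Z^3.
  monomial -1·x^3·y^0 ↦ -1·X^3·Y^0·Z^0.
  monomial 2·x^2·y^0 ↦ 2·X^2·Y^0·Z^1.
  monomial 2·x^1·y^2 ↦ 2·X^1·Y^2·Z^0.
  monomial -2·x^1·y^1 ↦ -2·X^1·Y^1·Z^1.
  monomial 3·x^1·y^0 ↦ 3·X^1·Y^0·Z^2.
  monomial 2·x^0·y^3 ↦ 2·X^0·Y^3·Z^0.
  monomial -1·x^0·y^2 ↦ -1·X^0·Y^2·Z^1.
Collecting: F(X, Y, Z) = -X**3 + 2*X**2*Z + 2*X*Y**2 - 2*X*Y*Z + 3*X*Z**2 + 2*Y**3 - Y**2*Z.


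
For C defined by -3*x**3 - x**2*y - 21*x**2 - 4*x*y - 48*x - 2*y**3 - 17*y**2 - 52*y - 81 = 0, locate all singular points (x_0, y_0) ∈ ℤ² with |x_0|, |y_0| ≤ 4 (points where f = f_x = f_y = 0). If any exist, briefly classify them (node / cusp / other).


Singular points: {(-2, -3)}; classification: cusp.

Compute partial derivatives:
  f_x = -9*x**2 - 2*x*y - 42*x - 4*y - 48.
  f_y = -x**2 - 4*x - 6*y**2 - 34*y - 52.
Scan x_0 ∈ {−4, ..., 4}. For each x_0, f_y(x_0, y) is a polynomial in y; find its integer roots y ∈ {−4, ..., 4}, then test f_x and f at those candidates.
  x = -4: f_y(-4, y) = -6*y**2 - 34*y - 52; no integer root y with |y| ≤ 4.
  x = -3: f_y(-3, y) = -6*y**2 - 34*y - 49; no integer root y with |y| ≤ 4.
  x = -2: f_y(-2, y) = -6*y**2 - 34*y - 48; vanishes at y ∈ {-3}. (-2, -3): f_x = 0, f = 0 — SINGULAR.
  x = -1: f_y(-1, y) = -6*y**2 - 34*y - 49; no integer root y with |y| ≤ 4.
  x = 0: f_y(0, y) = -6*y**2 - 34*y - 52; no integer root y with |y| ≤ 4.
  x = 1: f_y(1, y) = -6*y**2 - 34*y - 57; no integer root y with |y| ≤ 4.
  x = 2: f_y(2, y) = -6*y**2 - 34*y - 64; no integer root y with |y| ≤ 4.
  x = 3: f_y(3, y) = -6*y**2 - 34*y - 73; no integer root y with |y| ≤ 4.
  x = 4: f_y(4, y) = -6*y**2 - 34*y - 84; no integer root y with |y| ≤ 4.
Only singular point on the grid: (-2, -3).
Classify: substitute x = -2 + u, y = -3 + v and expand: f = -3*u**3 - u**2*v - 2*v**3 + v**2.
No constant or linear terms (consistent with a singular point). Quadratic part: v**2. Cubic part: -3*u**3 - u**2*v - 2*v**3.
The quadratic part v**2 is a perfect square, so there is a single (double) tangent line v = 0, i.e. y = -3. Restricting the cubic part to that line (v = 0) leaves -3*u**3 ≠ 0, so f is not divisible by v and the branch is v² ≈ 3*u**3 to lowest order — this is a cusp.
Classification: cusp.


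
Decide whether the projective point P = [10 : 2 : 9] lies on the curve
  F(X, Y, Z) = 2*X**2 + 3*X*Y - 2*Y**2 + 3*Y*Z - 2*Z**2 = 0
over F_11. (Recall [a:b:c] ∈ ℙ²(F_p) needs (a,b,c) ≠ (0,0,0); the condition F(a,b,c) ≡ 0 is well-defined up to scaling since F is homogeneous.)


F(10,2,9) ≡ 1 (mod 11); P is NOT on the curve.

Evaluate F(10, 2, 9) term-by-term (mod 11).
  2*X**2 ↦ 2·100·1·1 = 200
  3*X*Y ↦ 3·10·2·1 = 60
  -2*Y**2 ↦ -2·1·4·1 = -8
  3*Y*Z ↦ 3·1·2·9 = 54
  -2*Z**2 ↦ -2·1·1·81 = -162
Sum: F(10, 2, 9) = (200) + (60) + (-8) + (54) + (-162) = 144.
Reducing mod 11: 144 ≡ 1 (mod 11).
Since F(a, b, c) ≡ 1 ≠ 0 (mod 11), P does NOT lie on the curve.


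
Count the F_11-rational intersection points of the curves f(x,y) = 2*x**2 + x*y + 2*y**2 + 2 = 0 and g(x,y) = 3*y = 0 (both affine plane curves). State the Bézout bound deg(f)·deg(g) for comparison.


Common zeros: ∅; count = 0; Bézout bound = 2.

deg(f) = 2, deg(g) = 1, so Bézout bound = 2.
Scan x ∈ F_11. For each x, list the y ∈ F_11 with f(x, y) ≡ 0 and those with g(x, y) ≡ 0 (mod 11); the common zeros in that column are the intersection.
  x = 0: f ≡ 0 at y ∈ ∅; g ≡ 0 at y ∈ {0}; common: ∅.
  x = 1: f ≡ 0 at y ∈ ∅; g ≡ 0 at y ∈ {0}; common: ∅.
  x = 2: f ≡ 0 at y ∈ {2, 8}; g ≡ 0 at y ∈ {0}; common: ∅.
  x = 3: f ≡ 0 at y ∈ {6, 9}; g ≡ 0 at y ∈ {0}; common: ∅.
  x = 4: f ≡ 0 at y ∈ ∅; g ≡ 0 at y ∈ {0}; common: ∅.
  x = 5: f ≡ 0 at y ∈ {6, 8}; g ≡ 0 at y ∈ {0}; common: ∅.
  x = 6: f ≡ 0 at y ∈ {3, 5}; g ≡ 0 at y ∈ {0}; common: ∅.
  x = 7: f ≡ 0 at y ∈ ∅; g ≡ 0 at y ∈ {0}; common: ∅.
  x = 8: f ≡ 0 at y ∈ {2, 5}; g ≡ 0 at y ∈ {0}; common: ∅.
  x = 9: f ≡ 0 at y ∈ {3, 9}; g ≡ 0 at y ∈ {0}; common: ∅.
  x = 10: f ≡ 0 at y ∈ ∅; g ≡ 0 at y ∈ {0}; common: ∅.
Collecting: common zeros = ∅, so the count is 0.
Comparison with the Bézout bound: 0 ≤ 2 = deg(f)·deg(g), as expected for curves with no common component (the affine F_11-count falls short of the bound because intersections may lie at infinity, over extension fields, or carry multiplicity).


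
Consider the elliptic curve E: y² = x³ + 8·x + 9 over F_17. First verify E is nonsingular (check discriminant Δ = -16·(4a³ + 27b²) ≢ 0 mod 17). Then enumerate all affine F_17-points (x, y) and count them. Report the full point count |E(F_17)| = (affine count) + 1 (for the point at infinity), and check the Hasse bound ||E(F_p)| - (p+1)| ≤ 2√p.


Affine points = {(0, 3), (0, 14), (1, 1), (1, 16), (2, 4), (2, 13), (3, 3), (3, 14), (5, 2), (5, 15), (6, 1), (6, 16), (7, 0), (10, 1), (10, 16), (11, 0), (13, 7), (13, 10), (14, 3), (14, 14), (15, 6), (15, 11), (16, 0)}; affine count = 23; |E(F_17)| = 24.

Discriminant check: Δ ∝ 4a³ + 27b² = 4·8³ + 27·9² = 4·512 + 27·81 ≡ 2 (mod 17). Nonzero ⇒ E is nonsingular.
For each x ∈ F_17, compute rhs = x³ + 8·x + 9 mod 17, then count y ∈ F_17 with y² ≡ rhs.
  x = 0: rhs = 9, matching y values: 3, 14 (2 points).
  x = 1: rhs = 1, matching y values: 1, 16 (2 points).
  x = 2: rhs = 16, matching y values: 4, 13 (2 points).
  x = 3: rhs = 9, matching y values: 3, 14 (2 points).
  x = 4: rhs = 3, matching y values: none (0 points).
  x = 5: rhs = 4, matching y values: 2, 15 (2 points).
  x = 6: rhs = 1, matching y values: 1, 16 (2 points).
  x = 7: rhs = 0, matching y values: 0 (1 points).
  x = 8: rhs = 7, matching y values: none (0 points).
  x = 9: rhs = 11, matching y values: none (0 points).
  x = 10: rhs = 1, matching y values: 1, 16 (2 points).
  x = 11: rhs = 0, matching y values: 0 (1 points).
  x = 12: rhs = 14, matching y values: none (0 points).
  x = 13: rhs = 15, matching y values: 7, 10 (2 points).
  x = 14: rhs = 9, matching y values: 3, 14 (2 points).
  x = 15: rhs = 2, matching y values: 6, 11 (2 points).
  x = 16: rhs = 0, matching y values: 0 (1 points).
Total affine count: 23.
Full point count |E(F_17)| = 23 + 1 = 24.
Hasse bound: |24 − (17+1)| = |6| = 6 ≤ 2√17 ≈ 8.2462 ✓.


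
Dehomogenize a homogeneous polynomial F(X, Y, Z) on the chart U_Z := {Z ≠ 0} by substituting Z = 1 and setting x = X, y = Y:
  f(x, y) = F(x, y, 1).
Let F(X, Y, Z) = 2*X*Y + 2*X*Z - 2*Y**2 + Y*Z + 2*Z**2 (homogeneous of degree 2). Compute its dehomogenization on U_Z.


f(x, y) = 2*x*y + 2*x - 2*y**2 + y + 2

On U_Z we set Z = 1. Each monomial c·X^i·Y^j·Z^k in F becomes c·x^i·y^j·1^k = c·x^i·y^j.
Substituting Z = 1: F(X, Y, 1) = 2*x*y + 2*x - 2*y**2 + y + 2.
Note: deg(f) ≤ deg(F) = 2; strict inequality happens when F is divisible by Z (lost terms).


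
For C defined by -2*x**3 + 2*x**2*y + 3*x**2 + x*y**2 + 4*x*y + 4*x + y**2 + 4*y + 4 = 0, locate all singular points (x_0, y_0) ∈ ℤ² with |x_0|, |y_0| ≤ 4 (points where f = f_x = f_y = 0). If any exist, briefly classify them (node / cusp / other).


Singular points: {(0, -2)}; classification: node.

Compute partial derivatives:
  f_x = -6*x**2 + 4*x*y + 6*x + y**2 + 4*y + 4.
  f_y = 2*x**2 + 2*x*y + 4*x + 2*y + 4.
Scan x_0 ∈ {−4, ..., 4}. For each x_0, f_y(x_0, y) is a polynomial in y; find its integer roots y ∈ {−4, ..., 4}, then test f_x and f at those candidates.
  x = -4: f_y(-4, y) = 20 - 6*y; no integer root y with |y| ≤ 4.
  x = -3: f_y(-3, y) = 10 - 4*y; no integer root y with |y| ≤ 4.
  x = -2: f_y(-2, y) = 4 - 2*y; vanishes at y ∈ {2}. (-2, 2): f_x = -36 ≠ 0.
  x = -1: f_y(-1, y) = 2; no integer root y with |y| ≤ 4.
  x = 0: f_y(0, y) = 2*y + 4; vanishes at y ∈ {-2}. (0, -2): f_x = 0, f = 0 — SINGULAR.
  x = 1: f_y(1, y) = 4*y + 10; no integer root y with |y| ≤ 4.
  x = 2: f_y(2, y) = 6*y + 20; no integer root y with |y| ≤ 4.
  x = 3: f_y(3, y) = 8*y + 34; no integer root y with |y| ≤ 4.
  x = 4: f_y(4, y) = 10*y + 52; no integer root y with |y| ≤ 4.
Only singular point on the grid: (0, -2).
Classify: substitute x = 0 + u, y = -2 + v and expand: f = -2*u**3 + 2*u**2*v - u**2 + u*v**2 + v**2.
No constant or linear terms (consistent with a singular point). Quadratic part: -u**2 + v**2. Cubic part: -2*u**3 + 2*u**2*v + u*v**2.
The quadratic part v**2 - u**2 = (v − u)(v + u) splits into two distinct linear factors, so there are two distinct tangent lines y − -2 = ±(x − 0) — this is a node (ordinary double point).
Classification: node.


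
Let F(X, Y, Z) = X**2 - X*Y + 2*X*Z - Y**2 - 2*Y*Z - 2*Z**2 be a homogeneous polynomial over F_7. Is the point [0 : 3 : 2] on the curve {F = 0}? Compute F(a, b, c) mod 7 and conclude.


F(0,3,2) ≡ 6 (mod 7); P is NOT on the curve.

Evaluate F(0, 3, 2) term-by-term (mod 7).
  X**2 ↦ 1·0·1·1 = 0
  -X*Y ↦ -1·0·3·1 = 0
  2*X*Z ↦ 2·0·1·2 = 0
  -Y**2 ↦ -1·1·9·1 = -9
  -2*Y*Z ↦ -2·1·3·2 = -12
  -2*Z**2 ↦ -2·1·1·4 = -8
Sum: F(0, 3, 2) = (0) + (0) + (0) + (-9) + (-12) + (-8) = -29.
Reducing mod 7: -29 ≡ 6 (mod 7).
Since F(a, b, c) ≡ 6 ≠ 0 (mod 7), P does NOT lie on the curve.


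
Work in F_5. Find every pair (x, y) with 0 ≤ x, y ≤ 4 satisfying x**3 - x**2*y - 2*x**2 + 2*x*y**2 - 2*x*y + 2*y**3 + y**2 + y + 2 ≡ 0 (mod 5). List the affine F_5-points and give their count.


Affine F_5-points: {(0, 4), (1, 2), (2, 3), (3, 4), (4, 2), (4, 3)}; count = 6.

For each of the 25 pairs (x, y) ∈ F_5², evaluate f(x, y) mod 5. Record the zeros.
  x = 0: [0↦2, 1↦1, 2↦4, 3↦3, 4↦0]  zeros at y ∈ {4}
  x = 1: [0↦1, 1↦4, 2↦0, 3↦1, 4↦4]  zeros at y ∈ {2}
  x = 2: [0↦2, 1↦2, 2↦4, 3↦0, 4↦2]  zeros at y ∈ {3}
  x = 3: [0↦1, 1↦1, 2↦2, 3↦1, 4↦0]  zeros at y ∈ {4}
  x = 4: [0↦4, 1↦2, 2↦0, 3↦0, 4↦4]  zeros at y ∈ {2, 3}
Collecting zeros: affine points = {(0, 4), (1, 2), (2, 3), (3, 4), (4, 2), (4, 3)}.
Total count |C(F_5)_aff| = 6.


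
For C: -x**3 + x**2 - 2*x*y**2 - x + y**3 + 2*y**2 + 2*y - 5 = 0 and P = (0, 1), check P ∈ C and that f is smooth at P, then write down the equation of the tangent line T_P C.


Tangent line at P: -3*x + 9*y - 9 = 0.

Step 1: f(0, 1) = 0, so P lies on C.
Step 2: partial derivatives
  f_x(x, y) = -3*x**2 + 2*x - 2*y**2 - 1, f_y(x, y) = -4*x*y + 3*y**2 + 4*y + 2.
  f_x(P) = -3, f_y(P) = 9 (gradient nonzero, so P is smooth).
Step 3: tangent line at P: -3·(x − 0) + 9·(y − 1) = 0.
Expanding: -3*x + 9*y - 9 = 0.


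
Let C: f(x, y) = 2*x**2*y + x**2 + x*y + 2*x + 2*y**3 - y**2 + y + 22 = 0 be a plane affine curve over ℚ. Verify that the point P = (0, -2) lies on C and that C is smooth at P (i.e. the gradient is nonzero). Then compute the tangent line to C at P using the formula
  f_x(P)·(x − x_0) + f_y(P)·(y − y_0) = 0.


Tangent line at P: 29*y + 58 = 0.

Step 1: f(0, -2) = 0, so P lies on C.
Step 2: partial derivatives
  f_x(x, y) = 4*x*y + 2*x + y + 2, f_y(x, y) = 2*x**2 + x + 6*y**2 - 2*y + 1.
  f_x(P) = 0, f_y(P) = 29 (gradient nonzero, so P is smooth).
Step 3: tangent line at P: 0·(x − 0) + 29·(y − -2) = 0.
Expanding: 29*y + 58 = 0.


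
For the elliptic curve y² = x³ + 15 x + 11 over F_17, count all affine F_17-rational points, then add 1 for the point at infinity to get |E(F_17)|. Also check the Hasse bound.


Affine points = {(2, 7), (2, 10), (3, 7), (3, 10), (4, 4), (4, 13), (7, 0), (9, 5), (9, 12), (12, 7), (12, 10)}; affine count = 11; |E(F_17)| = 12.

Discriminant check: Δ ∝ 4a³ + 27b² = 4·15³ + 27·11² = 4·3375 + 27·121 ≡ 5 (mod 17). Nonzero ⇒ E is nonsingular.
For each x ∈ F_17, compute rhs = x³ + 15·x + 11 mod 17, then count y ∈ F_17 with y² ≡ rhs.
  x = 0: rhs = 11, matching y values: none (0 points).
  x = 1: rhs = 10, matching y values: none (0 points).
  x = 2: rhs = 15, matching y values: 7, 10 (2 points).
  x = 3: rhs = 15, matching y values: 7, 10 (2 points).
  x = 4: rhs = 16, matching y values: 4, 13 (2 points).
  x = 5: rhs = 7, matching y values: none (0 points).
  x = 6: rhs = 11, matching y values: none (0 points).
  x = 7: rhs = 0, matching y values: 0 (1 points).
  x = 8: rhs = 14, matching y values: none (0 points).
  x = 9: rhs = 8, matching y values: 5, 12 (2 points).
  x = 10: rhs = 5, matching y values: none (0 points).
  x = 11: rhs = 11, matching y values: none (0 points).
  x = 12: rhs = 15, matching y values: 7, 10 (2 points).
  x = 13: rhs = 6, matching y values: none (0 points).
  x = 14: rhs = 7, matching y values: none (0 points).
  x = 15: rhs = 7, matching y values: none (0 points).
  x = 16: rhs = 12, matching y values: none (0 points).
Total affine count: 11.
Full point count |E(F_17)| = 11 + 1 = 12.
Hasse bound: |12 − (17+1)| = |-6| = 6 ≤ 2√17 ≈ 8.2462 ✓.


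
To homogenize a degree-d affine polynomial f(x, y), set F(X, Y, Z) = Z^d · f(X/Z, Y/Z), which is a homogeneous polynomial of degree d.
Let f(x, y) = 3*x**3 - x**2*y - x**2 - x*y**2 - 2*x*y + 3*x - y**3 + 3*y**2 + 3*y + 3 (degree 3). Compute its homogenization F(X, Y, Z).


F(X, Y, Z) = 3*X**3 - X**2*Y - X**2*Z - X*Y**2 - 2*X*Y*Z + 3*X*Z**2 - Y**3 + 3*Y**2*Z + 3*Y*Z**2 + 3*Z**3

deg(f) = 3.
Substitute x = X/Z, y = Y/Z into f, then multiply by Z^3.
  monomial 3·x^3·y^0 ↦ 3·X^3·Y^0·Z^0.
  monomial -1·x^2·y^1 ↦ -1·X^2·Y^1·Z^0.
  monomial -1·x^2·y^0 ↦ -1·X^2·Y^0·Z^1.
  monomial -1·x^1·y^2 ↦ -1·X^1·Y^2·Z^0.
  monomial -2·x^1·y^1 ↦ -2·X^1·Y^1·Z^1.
  monomial 3·x^1·y^0 ↦ 3·X^1·Y^0·Z^2.
  monomial -1·x^0·y^3 ↦ -1·X^0·Y^3·Z^0.
  monomial 3·x^0·y^2 ↦ 3·X^0·Y^2·Z^1.
  monomial 3·x^0·y^1 ↦ 3·X^0·Y^1·Z^2.
  monomial 3·x^0·y^0 ↦ 3·X^0·Y^0·Z^3.
Collecting: F(X, Y, Z) = 3*X**3 - X**2*Y - X**2*Z - X*Y**2 - 2*X*Y*Z + 3*X*Z**2 - Y**3 + 3*Y**2*Z + 3*Y*Z**2 + 3*Z**3.


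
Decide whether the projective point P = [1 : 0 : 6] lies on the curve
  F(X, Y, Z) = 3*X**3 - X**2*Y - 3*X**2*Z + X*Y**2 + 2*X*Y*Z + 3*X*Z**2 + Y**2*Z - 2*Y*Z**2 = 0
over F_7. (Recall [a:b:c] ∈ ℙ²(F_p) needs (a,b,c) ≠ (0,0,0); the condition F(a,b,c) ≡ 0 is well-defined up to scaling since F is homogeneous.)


F(1,0,6) ≡ 2 (mod 7); P is NOT on the curve.

Evaluate F(1, 0, 6) term-by-term (mod 7).
  3*X**3 ↦ 3·1·1·1 = 3
  -X**2*Y ↦ -1·1·0·1 = 0
  -3*X**2*Z ↦ -3·1·1·6 = -18
  X*Y**2 ↦ 1·1·0·1 = 0
  2*X*Y*Z ↦ 2·1·0·6 = 0
  3*X*Z**2 ↦ 3·1·1·36 = 108
  Y**2*Z ↦ 1·1·0·6 = 0
  -2*Y*Z**2 ↦ -2·1·0·36 = 0
Sum: F(1, 0, 6) = (3) + (0) + (-18) + (0) + (0) + (108) + (0) + (0) = 93.
Reducing mod 7: 93 ≡ 2 (mod 7).
Since F(a, b, c) ≡ 2 ≠ 0 (mod 7), P does NOT lie on the curve.


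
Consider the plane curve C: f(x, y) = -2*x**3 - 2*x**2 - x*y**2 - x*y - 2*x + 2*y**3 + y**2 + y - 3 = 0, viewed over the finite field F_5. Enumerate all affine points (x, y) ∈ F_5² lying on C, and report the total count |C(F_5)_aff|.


Affine F_5-points: {(0, 4), (1, 3), (4, 1)}; count = 3.

For each of the 25 pairs (x, y) ∈ F_5², evaluate f(x, y) mod 5. Record the zeros.
  x = 0: [0↦2, 1↦1, 2↦4, 3↦3, 4↦0]  zeros at y ∈ {4}
  x = 1: [0↦1, 1↦3, 2↦2, 3↦0, 4↦4]  zeros at y ∈ {3}
  x = 2: [0↦4, 1↦4, 2↦4, 3↦1, 4↦2]  zeros at y ∈ ∅
  x = 3: [0↦4, 1↦2, 2↦3, 3↦4, 4↦2]  zeros at y ∈ ∅
  x = 4: [0↦4, 1↦0, 2↦2, 3↦2, 4↦2]  zeros at y ∈ {1}
Collecting zeros: affine points = {(0, 4), (1, 3), (4, 1)}.
Total count |C(F_5)_aff| = 3.


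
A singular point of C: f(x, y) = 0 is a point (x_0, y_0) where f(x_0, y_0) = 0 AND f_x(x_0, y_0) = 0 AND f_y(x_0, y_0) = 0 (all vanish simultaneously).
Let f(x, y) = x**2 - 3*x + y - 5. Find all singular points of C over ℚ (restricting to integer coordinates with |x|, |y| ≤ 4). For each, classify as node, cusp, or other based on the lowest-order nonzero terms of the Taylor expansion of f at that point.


No singular points in the scanned grid; C is smooth there.

Compute partial derivatives:
  f_x = 2*x - 3.
  f_y = 1.
f_y = 1 is a nonzero constant, so f_y never vanishes: no point (x, y) can satisfy f = f_x = f_y = 0. In particular no (x, y) ∈ {−4, ..., 4}² is singular; the curve is smooth.


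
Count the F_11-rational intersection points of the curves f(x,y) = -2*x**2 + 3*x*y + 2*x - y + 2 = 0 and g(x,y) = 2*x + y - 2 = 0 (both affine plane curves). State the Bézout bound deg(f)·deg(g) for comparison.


Common zeros: {(0, 2), (4, 5)}; count = 2; Bézout bound = 2.

deg(f) = 2, deg(g) = 1, so Bézout bound = 2.
Scan x ∈ F_11. For each x, list the y ∈ F_11 with f(x, y) ≡ 0 and those with g(x, y) ≡ 0 (mod 11); the common zeros in that column are the intersection.
  x = 0: f ≡ 0 at y ∈ {2}; g ≡ 0 at y ∈ {2}; common: {2}.
  x = 1: f ≡ 0 at y ∈ {10}; g ≡ 0 at y ∈ {0}; common: ∅.
  x = 2: f ≡ 0 at y ∈ {7}; g ≡ 0 at y ∈ {9}; common: ∅.
  x = 3: f ≡ 0 at y ∈ {4}; g ≡ 0 at y ∈ {7}; common: ∅.
  x = 4: f ≡ 0 at y ∈ {0, 1, 2, 3, 4, 5, 6, 7, 8, 9, 10}; g ≡ 0 at y ∈ {5}; common: {5}.
  x = 5: f ≡ 0 at y ∈ {9}; g ≡ 0 at y ∈ {3}; common: ∅.
  x = 6: f ≡ 0 at y ∈ {6}; g ≡ 0 at y ∈ {1}; common: ∅.
  x = 7: f ≡ 0 at y ∈ {3}; g ≡ 0 at y ∈ {10}; common: ∅.
  x = 8: f ≡ 0 at y ∈ {0}; g ≡ 0 at y ∈ {8}; common: ∅.
  x = 9: f ≡ 0 at y ∈ {8}; g ≡ 0 at y ∈ {6}; common: ∅.
  x = 10: f ≡ 0 at y ∈ {5}; g ≡ 0 at y ∈ {4}; common: ∅.
Collecting: common zeros = {(0, 2), (4, 5)}, so the count is 2.
Comparison with the Bézout bound: 2 ≤ 2 = deg(f)·deg(g), as expected for curves with no common component (the bound is attained).


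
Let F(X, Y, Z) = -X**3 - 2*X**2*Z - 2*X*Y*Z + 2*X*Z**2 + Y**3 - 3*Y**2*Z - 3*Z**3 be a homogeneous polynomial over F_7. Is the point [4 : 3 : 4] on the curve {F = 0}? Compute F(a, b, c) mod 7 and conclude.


F(4,3,4) ≡ 1 (mod 7); P is NOT on the curve.

Evaluate F(4, 3, 4) term-by-term (mod 7).
  -X**3 ↦ -1·64·1·1 = -64
  -2*X**2*Z ↦ -2·16·1·4 = -128
  -2*X*Y*Z ↦ -2·4·3·4 = -96
  2*X*Z**2 ↦ 2·4·1·16 = 128
  Y**3 ↦ 1·1·27·1 = 27
  -3*Y**2*Z ↦ -3·1·9·4 = -108
  -3*Z**3 ↦ -3·1·1·64 = -192
Sum: F(4, 3, 4) = (-64) + (-128) + (-96) + (128) + (27) + (-108) + (-192) = -433.
Reducing mod 7: -433 ≡ 1 (mod 7).
Since F(a, b, c) ≡ 1 ≠ 0 (mod 7), P does NOT lie on the curve.


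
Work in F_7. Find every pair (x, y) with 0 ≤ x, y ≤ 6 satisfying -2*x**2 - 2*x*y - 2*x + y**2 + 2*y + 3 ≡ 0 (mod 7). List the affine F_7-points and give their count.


Affine F_7-points: {(1, 1), (1, 6), (3, 0), (3, 4), (4, 1), (4, 5), (6, 4), (6, 6)}; count = 8.

For each of the 49 pairs (x, y) ∈ F_7², evaluate f(x, y) mod 7. Record the zeros.
  x = 0: [0↦3, 1↦6, 2↦4, 3↦4, 4↦6, 5↦3, 6↦2]  zeros at y ∈ ∅
  x = 1: [0↦6, 1↦0, 2↦3, 3↦1, 4↦1, 5↦3, 6↦0]  zeros at y ∈ {1, 6}
  x = 2: [0↦5, 1↦4, 2↦5, 3↦1, 4↦6, 5↦6, 6↦1]  zeros at y ∈ ∅
  x = 3: [0↦0, 1↦4, 2↦3, 3↦4, 4↦0, 5↦5, 6↦5]  zeros at y ∈ {0, 4}
  x = 4: [0↦5, 1↦0, 2↦4, 3↦3, 4↦4, 5↦0, 6↦5]  zeros at y ∈ {1, 5}
  x = 5: [0↦6, 1↦6, 2↦1, 3↦5, 4↦4, 5↦5, 6↦1]  zeros at y ∈ ∅
  x = 6: [0↦3, 1↦1, 2↦1, 3↦3, 4↦0, 5↦6, 6↦0]  zeros at y ∈ {4, 6}
Collecting zeros: affine points = {(1, 1), (1, 6), (3, 0), (3, 4), (4, 1), (4, 5), (6, 4), (6, 6)}.
Total count |C(F_7)_aff| = 8.


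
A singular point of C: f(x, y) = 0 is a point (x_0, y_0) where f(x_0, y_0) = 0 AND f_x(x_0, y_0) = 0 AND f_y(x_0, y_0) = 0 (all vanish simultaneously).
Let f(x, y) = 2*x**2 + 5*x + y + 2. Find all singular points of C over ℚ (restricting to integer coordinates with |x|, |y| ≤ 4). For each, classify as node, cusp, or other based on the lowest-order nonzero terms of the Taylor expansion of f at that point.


No singular points in the scanned grid; C is smooth there.

Compute partial derivatives:
  f_x = 4*x + 5.
  f_y = 1.
f_y = 1 is a nonzero constant, so f_y never vanishes: no point (x, y) can satisfy f = f_x = f_y = 0. In particular no (x, y) ∈ {−4, ..., 4}² is singular; the curve is smooth.


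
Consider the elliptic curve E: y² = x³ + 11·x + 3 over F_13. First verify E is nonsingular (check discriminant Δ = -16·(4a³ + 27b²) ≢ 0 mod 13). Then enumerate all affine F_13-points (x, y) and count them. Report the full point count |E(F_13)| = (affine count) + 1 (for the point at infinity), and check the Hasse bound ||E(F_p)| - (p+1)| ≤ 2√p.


Affine points = {(0, 4), (0, 9), (5, 1), (5, 12), (6, 5), (6, 8), (9, 5), (9, 8), (11, 5), (11, 8), (12, 2), (12, 11)}; affine count = 12; |E(F_13)| = 13.

Discriminant check: Δ ∝ 4a³ + 27b² = 4·11³ + 27·3² = 4·1331 + 27·9 ≡ 3 (mod 13). Nonzero ⇒ E is nonsingular.
For each x ∈ F_13, compute rhs = x³ + 11·x + 3 mod 13, then count y ∈ F_13 with y² ≡ rhs.
  x = 0: rhs = 3, matching y values: 4, 9 (2 points).
  x = 1: rhs = 2, matching y values: none (0 points).
  x = 2: rhs = 7, matching y values: none (0 points).
  x = 3: rhs = 11, matching y values: none (0 points).
  x = 4: rhs = 7, matching y values: none (0 points).
  x = 5: rhs = 1, matching y values: 1, 12 (2 points).
  x = 6: rhs = 12, matching y values: 5, 8 (2 points).
  x = 7: rhs = 7, matching y values: none (0 points).
  x = 8: rhs = 5, matching y values: none (0 points).
  x = 9: rhs = 12, matching y values: 5, 8 (2 points).
  x = 10: rhs = 8, matching y values: none (0 points).
  x = 11: rhs = 12, matching y values: 5, 8 (2 points).
  x = 12: rhs = 4, matching y values: 2, 11 (2 points).
Total affine count: 12.
Full point count |E(F_13)| = 12 + 1 = 13.
Hasse bound: |13 − (13+1)| = |-1| = 1 ≤ 2√13 ≈ 7.2111 ✓.


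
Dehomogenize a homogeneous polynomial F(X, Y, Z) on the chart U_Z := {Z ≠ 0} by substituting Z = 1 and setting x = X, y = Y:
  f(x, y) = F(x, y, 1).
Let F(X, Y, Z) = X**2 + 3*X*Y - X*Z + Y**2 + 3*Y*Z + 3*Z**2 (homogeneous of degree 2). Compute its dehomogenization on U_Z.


f(x, y) = x**2 + 3*x*y - x + y**2 + 3*y + 3

On U_Z we set Z = 1. Each monomial c·X^i·Y^j·Z^k in F becomes c·x^i·y^j·1^k = c·x^i·y^j.
Substituting Z = 1: F(X, Y, 1) = x**2 + 3*x*y - x + y**2 + 3*y + 3.
Note: deg(f) ≤ deg(F) = 2; strict inequality happens when F is divisible by Z (lost terms).


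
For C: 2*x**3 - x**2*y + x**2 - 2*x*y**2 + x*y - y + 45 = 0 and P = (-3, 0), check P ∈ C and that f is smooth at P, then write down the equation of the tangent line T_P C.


Tangent line at P: 48*x - 13*y + 144 = 0.

Step 1: f(-3, 0) = 0, so P lies on C.
Step 2: partial derivatives
  f_x(x, y) = 6*x**2 - 2*x*y + 2*x - 2*y**2 + y, f_y(x, y) = -x**2 - 4*x*y + x - 1.
  f_x(P) = 48, f_y(P) = -13 (gradient nonzero, so P is smooth).
Step 3: tangent line at P: 48·(x − -3) + -13·(y − 0) = 0.
Expanding: 48*x - 13*y + 144 = 0.


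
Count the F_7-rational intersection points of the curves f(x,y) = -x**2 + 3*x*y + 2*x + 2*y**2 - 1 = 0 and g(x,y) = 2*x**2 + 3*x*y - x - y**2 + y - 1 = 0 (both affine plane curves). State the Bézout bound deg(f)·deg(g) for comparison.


Common zeros: {(0, 5), (1, 0)}; count = 2; Bézout bound = 4.

deg(f) = 2, deg(g) = 2, so Bézout bound = 4.
Scan x ∈ F_7. For each x, list the y ∈ F_7 with f(x, y) ≡ 0 and those with g(x, y) ≡ 0 (mod 7); the common zeros in that column are the intersection.
  x = 0: f ≡ 0 at y ∈ {2, 5}; g ≡ 0 at y ∈ {3, 5}; common: {5}.
  x = 1: f ≡ 0 at y ∈ {0, 2}; g ≡ 0 at y ∈ {0, 4}; common: {0}.
  x = 2: f ≡ 0 at y ∈ {1, 3}; g ≡ 0 at y ∈ ∅; common: ∅.
  x = 3: f ≡ 0 at y ∈ {1, 5}; g ≡ 0 at y ∈ {0, 3}; common: ∅.
  x = 4: f ≡ 0 at y ∈ ∅; g ≡ 0 at y ∈ {2, 4}; common: ∅.
  x = 5: f ≡ 0 at y ∈ ∅; g ≡ 0 at y ∈ ∅; common: ∅.
  x = 6: f ≡ 0 at y ∈ ∅; g ≡ 0 at y ∈ ∅; common: ∅.
Collecting: common zeros = {(0, 5), (1, 0)}, so the count is 2.
Comparison with the Bézout bound: 2 ≤ 4 = deg(f)·deg(g), as expected for curves with no common component (the affine F_7-count falls short of the bound because intersections may lie at infinity, over extension fields, or carry multiplicity).


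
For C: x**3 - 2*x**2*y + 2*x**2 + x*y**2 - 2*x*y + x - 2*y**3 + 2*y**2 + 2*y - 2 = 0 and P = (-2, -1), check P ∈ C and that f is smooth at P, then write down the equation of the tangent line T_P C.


Tangent line at P: -8*y - 8 = 0.

Step 1: f(-2, -1) = 0, so P lies on C.
Step 2: partial derivatives
  f_x(x, y) = 3*x**2 - 4*x*y + 4*x + y**2 - 2*y + 1, f_y(x, y) = -2*x**2 + 2*x*y - 2*x - 6*y**2 + 4*y + 2.
  f_x(P) = 0, f_y(P) = -8 (gradient nonzero, so P is smooth).
Step 3: tangent line at P: 0·(x − -2) + -8·(y − -1) = 0.
Expanding: -8*y - 8 = 0.


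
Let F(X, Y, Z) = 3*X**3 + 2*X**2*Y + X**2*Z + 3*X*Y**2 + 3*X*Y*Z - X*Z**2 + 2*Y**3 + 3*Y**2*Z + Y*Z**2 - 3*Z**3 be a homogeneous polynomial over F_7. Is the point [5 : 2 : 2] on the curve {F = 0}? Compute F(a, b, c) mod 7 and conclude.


F(5,2,2) ≡ 5 (mod 7); P is NOT on the curve.

Evaluate F(5, 2, 2) term-by-term (mod 7).
  3*X**3 ↦ 3·125·1·1 = 375
  2*X**2*Y ↦ 2·25·2·1 = 100
  X**2*Z ↦ 1·25·1·2 = 50
  3*X*Y**2 ↦ 3·5·4·1 = 60
  3*X*Y*Z ↦ 3·5·2·2 = 60
  -X*Z**2 ↦ -1·5·1·4 = -20
  2*Y**3 ↦ 2·1·8·1 = 16
  3*Y**2*Z ↦ 3·1·4·2 = 24
  Y*Z**2 ↦ 1·1·2·4 = 8
  -3*Z**3 ↦ -3·1·1·8 = -24
Sum: F(5, 2, 2) = (375) + (100) + (50) + (60) + (60) + (-20) + (16) + (24) + (8) + (-24) = 649.
Reducing mod 7: 649 ≡ 5 (mod 7).
Since F(a, b, c) ≡ 5 ≠ 0 (mod 7), P does NOT lie on the curve.


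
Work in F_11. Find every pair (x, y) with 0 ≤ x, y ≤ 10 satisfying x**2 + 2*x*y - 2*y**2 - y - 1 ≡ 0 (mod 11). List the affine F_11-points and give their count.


Affine F_11-points: {(0, 2), (0, 3), (1, 0), (1, 6), (2, 9), (3, 1), (3, 7), (4, 4), (4, 5), (5, 3), (5, 7), (6, 1), (6, 10), (7, 2), (7, 10), (8, 5), (8, 8), (9, 6), (9, 8), (10, 0), (10, 4)}; count = 21.

For each of the 121 pairs (x, y) ∈ F_11², evaluate f(x, y) mod 11. Record the zeros.
  x = 0: [0↦10, 1↦7, 2↦0, 3↦0, 4↦7, 5↦10, 6↦9, 7↦4, 8↦6, 9↦4, 10↦9]  zeros at y ∈ {2, 3}
  x = 1: [0↦0, 1↦10, 2↦5, 3↦7, 4↦5, 5↦10, 6↦0, 7↦8, 8↦1, 9↦1, 10↦8]  zeros at y ∈ {0, 6}
  x = 2: [0↦3, 1↦4, 2↦1, 3↦5, 4↦5, 5↦1, 6↦4, 7↦3, 8↦9, 9↦0, 10↦9]  zeros at y ∈ {9}
  x = 3: [0↦8, 1↦0, 2↦10, 3↦5, 4↦7, 5↦5, 6↦10, 7↦0, 8↦8, 9↦1, 10↦1]  zeros at y ∈ {1, 7}
  x = 4: [0↦4, 1↦9, 2↦10, 3↦7, 4↦0, 5↦0, 6↦7, 7↦10, 8↦9, 9↦4, 10↦6]  zeros at y ∈ {4, 5}
  x = 5: [0↦2, 1↦9, 2↦1, 3↦0, 4↦6, 5↦8, 6↦6, 7↦0, 8↦1, 9↦9, 10↦2]  zeros at y ∈ {3, 7}
  x = 6: [0↦2, 1↦0, 2↦5, 3↦6, 4↦3, 5↦7, 6↦7, 7↦3, 8↦6, 9↦5, 10↦0]  zeros at y ∈ {1, 10}
  x = 7: [0↦4, 1↦4, 2↦0, 3↦3, 4↦2, 5↦8, 6↦10, 7↦8, 8↦2, 9↦3, 10↦0]  zeros at y ∈ {2, 10}
  x = 8: [0↦8, 1↦10, 2↦8, 3↦2, 4↦3, 5↦0, 6↦4, 7↦4, 8↦0, 9↦3, 10↦2]  zeros at y ∈ {5, 8}
  x = 9: [0↦3, 1↦7, 2↦7, 3↦3, 4↦6, 5↦5, 6↦0, 7↦2, 8↦0, 9↦5, 10↦6]  zeros at y ∈ {6, 8}
  x = 10: [0↦0, 1↦6, 2↦8, 3↦6, 4↦0, 5↦1, 6↦9, 7↦2, 8↦2, 9↦9, 10↦1]  zeros at y ∈ {0, 4}
Collecting zeros: affine points = {(0, 2), (0, 3), (1, 0), (1, 6), (2, 9), (3, 1), (3, 7), (4, 4), (4, 5), (5, 3), (5, 7), (6, 1), (6, 10), (7, 2), (7, 10), (8, 5), (8, 8), (9, 6), (9, 8), (10, 0), (10, 4)}.
Total count |C(F_11)_aff| = 21.
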